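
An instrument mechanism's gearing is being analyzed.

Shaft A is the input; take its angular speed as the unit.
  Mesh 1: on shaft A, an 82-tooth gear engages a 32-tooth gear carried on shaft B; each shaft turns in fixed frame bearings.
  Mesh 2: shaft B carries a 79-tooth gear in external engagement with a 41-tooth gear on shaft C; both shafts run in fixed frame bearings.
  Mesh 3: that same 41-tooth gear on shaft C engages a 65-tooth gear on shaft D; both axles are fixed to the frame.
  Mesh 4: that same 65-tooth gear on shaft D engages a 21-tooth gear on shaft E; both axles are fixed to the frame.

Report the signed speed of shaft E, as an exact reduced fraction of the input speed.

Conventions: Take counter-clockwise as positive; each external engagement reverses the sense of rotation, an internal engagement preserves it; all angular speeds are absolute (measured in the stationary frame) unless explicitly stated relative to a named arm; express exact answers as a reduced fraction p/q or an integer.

3239/336

4-mesh fixed-axis compound train (all bearings frame-fixed)
mesh 1 [82T→32T]: |ω|/ω_in = 1×82/32 = 41/16, sense flips to −
mesh 2 [79T→41T]: |ω|/ω_in = (41/16)×79/41 = 79/16, sense flips to +
mesh 3 [41T→65T]: |ω|/ω_in = (79/16)×41/65 = 3239/1040, sense flips to −
mesh 4 [65T→21T]: |ω|/ω_in = (3239/1040)×65/21 = 3239/336, sense flips to +
signed output speed (× input speed) = 3239/336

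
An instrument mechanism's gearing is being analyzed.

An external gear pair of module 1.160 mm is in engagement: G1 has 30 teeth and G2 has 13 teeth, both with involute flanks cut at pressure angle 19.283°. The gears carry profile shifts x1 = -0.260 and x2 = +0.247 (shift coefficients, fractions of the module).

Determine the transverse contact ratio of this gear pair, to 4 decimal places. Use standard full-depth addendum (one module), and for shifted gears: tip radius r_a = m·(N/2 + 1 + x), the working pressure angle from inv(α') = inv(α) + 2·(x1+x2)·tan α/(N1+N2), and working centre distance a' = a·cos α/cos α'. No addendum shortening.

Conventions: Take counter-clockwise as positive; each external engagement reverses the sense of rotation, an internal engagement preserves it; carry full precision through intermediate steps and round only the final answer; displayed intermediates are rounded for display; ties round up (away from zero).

1.5330

single-mesh involute tooth geometry (30T engaging 13T at module 1.160)
base radii: r_b1 = 16.423842, r_b2 = 7.116998
tip radii: r_a1 = 18.258400, r_a2 = 8.986520
inv(α') = inv(19.283°) + 2·(-0.260+0.247)·tan α/(30+13) = 0.01309858  ⇒  α' = 19.18342°
a' = a·cos α / cos α' = 24.9400·cos 19.283°/cos 19.18342° = 24.924882
action lengths: √(r_a1²−r_b1²) = 7.976627, √(r_a2²−r_b2²) = 5.486882
base pitch p_b = π·m·cos α = 3.439801
CR = (7.976627 + 5.486882 − 24.924882·sin 19.18342°)/3.439801 = 1.533041
contact ratio ≈ 1.5330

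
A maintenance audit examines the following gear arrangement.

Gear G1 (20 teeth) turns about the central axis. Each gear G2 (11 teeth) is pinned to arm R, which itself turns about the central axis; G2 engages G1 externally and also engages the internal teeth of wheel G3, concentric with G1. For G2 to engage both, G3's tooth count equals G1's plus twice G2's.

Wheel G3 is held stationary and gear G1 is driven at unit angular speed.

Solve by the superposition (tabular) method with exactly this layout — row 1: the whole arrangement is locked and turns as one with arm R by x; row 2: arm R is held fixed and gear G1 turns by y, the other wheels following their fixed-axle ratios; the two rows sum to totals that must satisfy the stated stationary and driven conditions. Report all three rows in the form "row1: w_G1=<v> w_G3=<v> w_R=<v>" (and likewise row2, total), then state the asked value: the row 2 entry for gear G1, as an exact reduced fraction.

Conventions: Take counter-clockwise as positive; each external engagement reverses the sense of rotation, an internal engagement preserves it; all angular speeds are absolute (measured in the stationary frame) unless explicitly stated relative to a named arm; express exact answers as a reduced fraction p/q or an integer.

row1: w_G1=10/31 w_G3=10/31 w_R=10/31
row2: w_G1=21/31 w_G3=-10/31 w_R=0
total: w_G1=1 w_G3=0 w_R=10/31
asked value: 21/31

topology: planetary set — G1 20T / G2 11T / G3 42T, arm = carrier (Willis)
row 1 — lock + rotate with arm: ω_sun = ω_ring = ω_arm = x
row 2 — arm fixed, fixed-axis ratios: sun y, ring −(20/42)·y, arm 0
boundary: total ω_ring = x − (20/42)·y = 0 and total ω_sun = x + y = 1  ⇒  y = 21/31, x = 10/31
row 2 ring = −(20/42)·21/31 = -10/31
totals (row 1 + row 2): sun 10/31 + 21/31 = 1, ring 10/31 + (-10/31) = 0, arm 10/31 + 0 = 10/31
asked cell (row2, sun) = 21/31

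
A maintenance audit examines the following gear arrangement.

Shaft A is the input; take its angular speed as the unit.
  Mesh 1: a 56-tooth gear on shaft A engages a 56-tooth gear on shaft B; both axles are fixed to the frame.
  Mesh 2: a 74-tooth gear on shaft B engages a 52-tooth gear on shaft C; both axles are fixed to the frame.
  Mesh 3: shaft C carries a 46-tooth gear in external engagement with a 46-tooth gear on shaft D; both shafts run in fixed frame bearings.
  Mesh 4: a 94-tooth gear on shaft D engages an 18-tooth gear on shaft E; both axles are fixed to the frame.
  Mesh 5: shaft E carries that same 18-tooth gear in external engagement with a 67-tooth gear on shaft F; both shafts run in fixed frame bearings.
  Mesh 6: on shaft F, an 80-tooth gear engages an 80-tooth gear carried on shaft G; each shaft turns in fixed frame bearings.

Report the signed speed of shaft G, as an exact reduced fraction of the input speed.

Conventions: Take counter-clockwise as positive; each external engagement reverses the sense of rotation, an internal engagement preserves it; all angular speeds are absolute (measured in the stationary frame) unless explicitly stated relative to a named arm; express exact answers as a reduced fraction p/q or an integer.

6-mesh fixed-axis compound train (all bearings frame-fixed)
mesh 1 [56T→56T]: |ω|/ω_in = 1×56/56 = 1, sense flips to −
mesh 2 [74T→52T]: |ω|/ω_in = 1×74/52 = 37/26, sense flips to +
mesh 3 [46T→46T]: |ω|/ω_in = (37/26)×46/46 = 37/26, sense flips to −
mesh 4 [94T→18T]: |ω|/ω_in = (37/26)×94/18 = 1739/234, sense flips to +
mesh 5 [18T→67T]: |ω|/ω_in = (1739/234)×18/67 = 1739/871, sense flips to −
mesh 6 [80T→80T]: |ω|/ω_in = (1739/871)×80/80 = 1739/871, sense flips to +
signed output speed (× input speed) = 1739/871

1739/871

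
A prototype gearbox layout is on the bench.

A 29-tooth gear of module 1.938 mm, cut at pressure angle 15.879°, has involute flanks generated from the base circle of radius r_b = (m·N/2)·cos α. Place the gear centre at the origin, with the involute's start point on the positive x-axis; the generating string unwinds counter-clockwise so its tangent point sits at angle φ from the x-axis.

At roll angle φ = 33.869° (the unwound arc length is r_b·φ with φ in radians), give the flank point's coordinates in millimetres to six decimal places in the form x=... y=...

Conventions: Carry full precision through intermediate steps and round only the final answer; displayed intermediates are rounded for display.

class = single-mesh tooth geometry [base-circle involute, m = 1.938, 29T]
pitch radius r_p = m·N/2 = 1.938·29/2 = 28.101000
base radius r_b = r_p·cos α = 28.101000·cos 15.879° = 27.028712
roll angle φ = 33.869° = 0.59112556 rad
x = r_b·(cos φ + φ·sin φ) = 31.346436
y = r_b·(sin φ − φ·cos φ) = 1.796765

x=31.346436 y=1.796765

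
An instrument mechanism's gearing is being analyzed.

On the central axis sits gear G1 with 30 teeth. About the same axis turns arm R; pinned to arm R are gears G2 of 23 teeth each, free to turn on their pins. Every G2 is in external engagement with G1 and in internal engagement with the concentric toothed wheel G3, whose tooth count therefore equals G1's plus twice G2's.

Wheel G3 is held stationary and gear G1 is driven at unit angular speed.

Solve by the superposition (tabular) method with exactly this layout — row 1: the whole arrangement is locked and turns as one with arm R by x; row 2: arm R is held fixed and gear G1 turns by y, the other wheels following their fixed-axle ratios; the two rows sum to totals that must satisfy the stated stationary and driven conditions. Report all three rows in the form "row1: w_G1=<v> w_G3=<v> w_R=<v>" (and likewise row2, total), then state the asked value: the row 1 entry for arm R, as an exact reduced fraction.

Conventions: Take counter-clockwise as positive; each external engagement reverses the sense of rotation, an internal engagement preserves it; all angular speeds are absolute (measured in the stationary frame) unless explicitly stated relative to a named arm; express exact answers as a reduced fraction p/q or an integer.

class = planetary set [G3 = 30+2·23 = 76; Willis about the carrier]
row 1 (train locked, turned with arm): all members turn x
superposition row 2 [arm held]: sun y, ring −(30/76)·y, arm 0
boundary: total ω_ring = x − (30/76)·y = 0 and total ω_sun = x + y = 1  ⇒  y = 38/53, x = 15/53
row 2 ring = −(30/76)·38/53 = -15/53
totals (row 1 + row 2): sun 15/53 + 38/53 = 1, ring 15/53 + (-15/53) = 0, arm 15/53 + 0 = 15/53
asked cell (row1, arm) = 15/53

row1: w_G1=15/53 w_G3=15/53 w_R=15/53
row2: w_G1=38/53 w_G3=-15/53 w_R=0
total: w_G1=1 w_G3=0 w_R=15/53
asked value: 15/53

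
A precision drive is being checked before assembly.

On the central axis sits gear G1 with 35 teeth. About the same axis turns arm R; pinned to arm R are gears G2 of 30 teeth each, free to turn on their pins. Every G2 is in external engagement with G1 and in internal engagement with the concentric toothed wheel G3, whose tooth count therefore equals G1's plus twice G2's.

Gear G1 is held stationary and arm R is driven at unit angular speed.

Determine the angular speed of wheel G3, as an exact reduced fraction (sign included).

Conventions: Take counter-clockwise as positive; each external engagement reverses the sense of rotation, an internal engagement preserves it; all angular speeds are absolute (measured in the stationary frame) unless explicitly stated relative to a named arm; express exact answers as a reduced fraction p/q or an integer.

26/19

planetary set (35T centre, 30T on arm, 95T internal) — Willis relation
ring teeth: 35 + 2·30 = 95
35(ω_sun−ω_arm) = −95(ω_ring−ω_arm),  ω_sun = 0, ω_arm = 1
ω_ring = 1 − (35/95)(0−1) = 26/19
exact speed ratio = 26/19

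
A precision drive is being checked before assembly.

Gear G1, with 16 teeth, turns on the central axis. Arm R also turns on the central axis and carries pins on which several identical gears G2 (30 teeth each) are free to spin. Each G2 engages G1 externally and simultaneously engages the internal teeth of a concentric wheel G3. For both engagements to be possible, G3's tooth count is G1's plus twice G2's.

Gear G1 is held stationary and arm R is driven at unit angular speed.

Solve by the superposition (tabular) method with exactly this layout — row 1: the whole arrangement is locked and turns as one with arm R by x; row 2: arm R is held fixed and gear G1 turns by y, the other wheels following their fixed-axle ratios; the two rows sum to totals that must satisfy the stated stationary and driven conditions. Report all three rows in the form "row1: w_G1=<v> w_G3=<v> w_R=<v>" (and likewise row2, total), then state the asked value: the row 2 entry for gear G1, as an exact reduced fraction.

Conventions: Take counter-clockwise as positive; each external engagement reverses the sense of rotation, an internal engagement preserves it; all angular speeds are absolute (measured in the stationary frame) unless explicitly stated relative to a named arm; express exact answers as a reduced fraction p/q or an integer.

row1: w_G1=1 w_G3=1 w_R=1
row2: w_G1=-1 w_G3=4/19 w_R=0
total: w_G1=0 w_G3=23/19 w_R=1
asked value: -1

planetary set (16T centre, 30T on arm, 76T internal) — Willis relation
superposition row 1 [locked train]: every member turns x
superposition row 2 [arm held]: sun y, ring −(16/76)·y, arm 0
boundary: total ω_sun = x + y = 0 and total ω_arm = x = 1  ⇒  y = -1, x = 1
row 2 ring = −(16/76)·(-1) = 4/19
totals (row 1 + row 2): sun 1 + (-1) = 0, ring 1 + 4/19 = 23/19, arm 1 + 0 = 1
asked cell (row2, sun) = -1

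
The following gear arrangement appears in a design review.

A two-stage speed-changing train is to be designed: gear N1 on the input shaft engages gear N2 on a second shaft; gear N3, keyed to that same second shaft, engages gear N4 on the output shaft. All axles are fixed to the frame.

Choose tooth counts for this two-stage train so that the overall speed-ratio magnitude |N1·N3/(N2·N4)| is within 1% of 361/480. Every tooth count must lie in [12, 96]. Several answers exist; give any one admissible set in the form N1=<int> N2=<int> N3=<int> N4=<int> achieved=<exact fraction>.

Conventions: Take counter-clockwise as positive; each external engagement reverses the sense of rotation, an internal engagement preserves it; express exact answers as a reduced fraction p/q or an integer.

N1=19 N2=12 N3=19 N4=40 achieved=361/480

design class (target 361/480): fixed-axis compound train
target = 361/480 in lowest terms: an exact hit needs N1·N3 = k·361 and N2·N4 = k·480 for one integer k, every count in [12, 96]; additionally prefer no 1:1 stage (N1 ≠ N2, N3 ≠ N4)
k = 1: N1·N3 = 361 = 19·19, N2·N4 = 480 = 12·40
achieved = 19·19/(12·40) = 361/480; |achieved − target| = 0 ≤ 361/48000 ✓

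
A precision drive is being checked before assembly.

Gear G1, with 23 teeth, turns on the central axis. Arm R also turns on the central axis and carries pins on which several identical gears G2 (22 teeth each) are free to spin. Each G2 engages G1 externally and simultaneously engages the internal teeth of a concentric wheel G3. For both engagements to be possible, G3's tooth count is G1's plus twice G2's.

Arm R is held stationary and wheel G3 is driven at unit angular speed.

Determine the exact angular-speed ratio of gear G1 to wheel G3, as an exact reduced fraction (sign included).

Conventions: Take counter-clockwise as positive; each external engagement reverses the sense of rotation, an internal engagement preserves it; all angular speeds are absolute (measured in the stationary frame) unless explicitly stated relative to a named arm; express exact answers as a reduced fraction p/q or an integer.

class = planetary set [G3 = 23+2·22 = 67; Willis about the carrier]
ring teeth: 23 + 2·22 = 67
23(ω_sun−ω_arm) = −67(ω_ring−ω_arm),  ω_arm = 0, ω_ring = 1
ω_sun = 0 − (67/23)(1−0) = -67/23
ω_out/ω_in = -67/23

-67/23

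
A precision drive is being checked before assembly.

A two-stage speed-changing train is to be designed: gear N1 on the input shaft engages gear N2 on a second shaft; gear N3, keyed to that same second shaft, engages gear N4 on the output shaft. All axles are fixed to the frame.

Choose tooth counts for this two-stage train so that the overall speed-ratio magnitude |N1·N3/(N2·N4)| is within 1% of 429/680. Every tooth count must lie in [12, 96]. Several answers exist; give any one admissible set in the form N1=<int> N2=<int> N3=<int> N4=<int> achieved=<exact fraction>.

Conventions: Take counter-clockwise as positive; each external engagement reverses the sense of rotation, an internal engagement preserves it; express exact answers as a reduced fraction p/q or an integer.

design class (target 429/680): fixed-axis compound train
target = 429/680 in lowest terms: an exact hit needs N1·N3 = k·429 and N2·N4 = k·680 for one integer k, every count in [12, 96]; additionally prefer no 1:1 stage (N1 ≠ N2, N3 ≠ N4)
k = 1: N1·N3 = 429 = 13·33, N2·N4 = 680 = 17·40
achieved = 13·33/(17·40) = 429/680; |achieved − target| = 0 ≤ 429/68000 ✓

N1=13 N2=17 N3=33 N4=40 achieved=429/680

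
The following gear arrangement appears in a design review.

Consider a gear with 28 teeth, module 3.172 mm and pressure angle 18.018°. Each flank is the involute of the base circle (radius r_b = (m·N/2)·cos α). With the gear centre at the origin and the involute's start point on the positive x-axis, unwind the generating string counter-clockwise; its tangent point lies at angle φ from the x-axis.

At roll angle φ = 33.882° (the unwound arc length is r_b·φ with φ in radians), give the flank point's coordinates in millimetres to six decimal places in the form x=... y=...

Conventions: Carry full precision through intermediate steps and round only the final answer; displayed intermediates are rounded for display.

x=48.981006 y=2.810459

recognized (one wheel, involute flank): single-mesh tooth geometry, m = 3.172, N = 28
pitch radius r_p = m·N/2 = 3.172·28/2 = 44.408000
base radius r_b = r_p·cos α = 44.408000·cos 18.018° = 42.230205
roll angle φ = 33.882° = 0.59135246 rad
x = r_b·(cos φ + φ·sin φ) = 48.981006
y = r_b·(sin φ − φ·cos φ) = 2.810459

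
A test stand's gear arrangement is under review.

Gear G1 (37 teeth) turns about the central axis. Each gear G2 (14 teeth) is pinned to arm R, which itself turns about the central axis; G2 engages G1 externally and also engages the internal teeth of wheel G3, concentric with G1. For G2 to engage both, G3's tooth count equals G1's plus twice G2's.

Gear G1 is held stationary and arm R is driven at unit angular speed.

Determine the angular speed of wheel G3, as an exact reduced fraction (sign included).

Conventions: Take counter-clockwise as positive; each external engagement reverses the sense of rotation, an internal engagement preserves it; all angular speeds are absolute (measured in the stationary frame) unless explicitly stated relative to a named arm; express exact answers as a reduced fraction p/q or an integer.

102/65

recognized (axles ride arm R): planetary set, 37/14/65 teeth
ring teeth: 37 + 2·14 = 65
37(ω_sun−ω_arm) = −65(ω_ring−ω_arm),  ω_sun = 0, ω_arm = 1
ω_ring = 1 − (37/65)(0−1) = 102/65
exact speed ratio = 102/65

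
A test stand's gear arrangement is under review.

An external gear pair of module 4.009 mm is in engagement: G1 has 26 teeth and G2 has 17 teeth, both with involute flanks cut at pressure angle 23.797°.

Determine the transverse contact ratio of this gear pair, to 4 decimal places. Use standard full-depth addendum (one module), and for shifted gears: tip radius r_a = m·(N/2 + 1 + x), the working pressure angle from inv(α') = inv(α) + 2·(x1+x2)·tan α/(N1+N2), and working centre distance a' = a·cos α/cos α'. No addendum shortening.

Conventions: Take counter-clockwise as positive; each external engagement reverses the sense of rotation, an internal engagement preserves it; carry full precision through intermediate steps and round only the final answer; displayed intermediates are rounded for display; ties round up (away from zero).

class = single-mesh tooth geometry [involute pair 26T × 17T, m = 4.009]
base radii: r_b1 = 47.686054, r_b2 = 31.179343
tip radii: r_a1 = 56.126000, r_a2 = 38.085500
no profile shift: α' = α, a' = a
action lengths: √(r_a1²−r_b1²) = 29.600137, √(r_a2²−r_b2²) = 21.871303
base pitch p_b = π·m·cos α = 11.523858
CR = (29.600137 + 21.871303 − 86.193500·sin 23.79700°)/11.523858 = 1.448524
contact ratio ≈ 1.4485

1.4485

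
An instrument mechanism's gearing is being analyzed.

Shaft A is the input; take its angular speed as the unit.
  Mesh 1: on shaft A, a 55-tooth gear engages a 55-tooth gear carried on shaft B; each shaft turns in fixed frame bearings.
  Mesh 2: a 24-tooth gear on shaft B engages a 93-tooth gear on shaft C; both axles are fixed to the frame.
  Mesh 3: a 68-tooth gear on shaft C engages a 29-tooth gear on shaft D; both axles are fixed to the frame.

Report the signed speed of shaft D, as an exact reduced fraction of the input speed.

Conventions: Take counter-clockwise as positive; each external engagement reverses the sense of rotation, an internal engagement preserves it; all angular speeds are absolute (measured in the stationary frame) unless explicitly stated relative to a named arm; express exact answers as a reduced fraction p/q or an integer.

-544/899

3-mesh fixed-axis compound train (all bearings frame-fixed)
mesh 1 [55T→55T]: |ω|/ω_in = 1×55/55 = 1, sense flips to −
mesh 2 [24T→93T]: |ω|/ω_in = 1×24/93 = 8/31, sense flips to +
mesh 3 [68T→29T]: |ω|/ω_in = (8/31)×68/29 = 544/899, sense flips to −
signed output speed (× input speed) = -544/899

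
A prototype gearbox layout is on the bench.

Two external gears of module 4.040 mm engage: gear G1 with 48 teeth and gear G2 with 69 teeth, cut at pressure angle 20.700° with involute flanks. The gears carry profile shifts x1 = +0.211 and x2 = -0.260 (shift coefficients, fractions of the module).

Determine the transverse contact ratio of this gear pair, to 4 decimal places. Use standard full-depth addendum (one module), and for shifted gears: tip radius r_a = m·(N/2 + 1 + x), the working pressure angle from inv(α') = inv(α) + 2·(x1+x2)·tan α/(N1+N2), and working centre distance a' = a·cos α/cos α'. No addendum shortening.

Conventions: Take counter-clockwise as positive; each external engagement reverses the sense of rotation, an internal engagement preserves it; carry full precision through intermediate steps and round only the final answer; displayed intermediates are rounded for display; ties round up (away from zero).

1.7302

single-mesh involute tooth geometry (48T engaging 69T at module 4.040)
base radii: r_b1 = 90.700653, r_b2 = 130.382189
tip radii: r_a1 = 101.852440, r_a2 = 142.369600
inv(α') = inv(20.700°) + 2·(+0.211-0.260)·tan α/(48+69) = 0.01626885  ⇒  α' = 20.57213°
a' = a·cos α / cos α' = 236.3400·cos 20.700°/cos 20.57213° = 236.141454
action lengths: √(r_a1²−r_b1²) = 46.339088, √(r_a2²−r_b2²) = 57.180309
base pitch p_b = π·m·cos α = 11.872688
CR = (46.339088 + 57.180309 − 236.141454·sin 20.57213°)/11.872688 = 1.730233
contact ratio ≈ 1.7302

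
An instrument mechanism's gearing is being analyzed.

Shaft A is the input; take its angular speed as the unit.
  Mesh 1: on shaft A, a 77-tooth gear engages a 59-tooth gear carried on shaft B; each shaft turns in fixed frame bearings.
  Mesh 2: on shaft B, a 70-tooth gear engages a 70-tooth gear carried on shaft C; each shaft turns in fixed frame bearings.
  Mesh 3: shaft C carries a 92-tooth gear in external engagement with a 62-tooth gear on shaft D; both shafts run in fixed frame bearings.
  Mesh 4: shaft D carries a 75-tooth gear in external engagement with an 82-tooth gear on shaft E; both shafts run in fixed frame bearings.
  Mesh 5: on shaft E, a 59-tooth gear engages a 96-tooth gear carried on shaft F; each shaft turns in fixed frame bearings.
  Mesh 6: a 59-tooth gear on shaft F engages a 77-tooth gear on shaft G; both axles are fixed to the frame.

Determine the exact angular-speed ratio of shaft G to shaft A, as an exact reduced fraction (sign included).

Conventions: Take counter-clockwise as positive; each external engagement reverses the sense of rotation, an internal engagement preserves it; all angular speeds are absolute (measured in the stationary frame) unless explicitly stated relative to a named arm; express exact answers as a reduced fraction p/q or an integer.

33925/40672

class = fixed-axis compound train [6 meshes; 6 ratios multiply, 6 sense flips]
mesh 1 [77T→59T]: running ratio 77/59, sense −
mesh 2 [70T→70T]: running ratio 77/59, sense +
mesh 3 [92T→62T]: running ratio 3542/1829, sense −
mesh 4 [75T→82T]: running ratio 132825/74989, sense +
mesh 5 [59T→96T]: running ratio 44275/40672, sense −
mesh 6 [59T→77T]: running ratio 33925/40672, sense +
ω_out/ω_in = 33925/40672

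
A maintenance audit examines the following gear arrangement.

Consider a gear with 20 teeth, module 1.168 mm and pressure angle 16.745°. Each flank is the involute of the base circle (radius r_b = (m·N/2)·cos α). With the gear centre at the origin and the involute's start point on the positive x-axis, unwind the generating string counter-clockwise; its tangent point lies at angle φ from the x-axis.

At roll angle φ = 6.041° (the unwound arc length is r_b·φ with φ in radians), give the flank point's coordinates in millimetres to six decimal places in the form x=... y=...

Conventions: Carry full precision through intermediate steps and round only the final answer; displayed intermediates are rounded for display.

x=11.246723 y=0.004365

recognized (one wheel, involute flank): single-mesh tooth geometry, m = 1.168, N = 20
pitch radius r_p = m·N/2 = 1.168·20/2 = 11.680000
base radius r_b = r_p·cos α = 11.680000·cos 16.745° = 11.184727
roll angle φ = 6.041° = 0.10543534 rad
x = r_b·(cos φ + φ·sin φ) = 11.246723
y = r_b·(sin φ − φ·cos φ) = 0.004365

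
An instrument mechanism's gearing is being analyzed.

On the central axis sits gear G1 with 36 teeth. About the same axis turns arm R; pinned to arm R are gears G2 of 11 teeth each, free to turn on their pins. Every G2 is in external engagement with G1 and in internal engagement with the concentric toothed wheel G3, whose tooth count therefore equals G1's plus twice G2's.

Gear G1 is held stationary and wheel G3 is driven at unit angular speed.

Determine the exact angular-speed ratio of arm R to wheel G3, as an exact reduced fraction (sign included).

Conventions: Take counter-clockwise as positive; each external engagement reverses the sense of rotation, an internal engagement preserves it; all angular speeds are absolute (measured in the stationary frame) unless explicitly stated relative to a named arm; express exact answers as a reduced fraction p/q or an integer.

29/47

recognized (axles ride arm R): planetary set, 36/11/58 teeth
ring teeth: 36 + 2·11 = 58
36(ω_sun−ω_arm) = −58(ω_ring−ω_arm),  ω_sun = 0, ω_ring = 1
36(0−ω_arm) = −58(1−ω_arm)  ⇒  94·ω_arm = 58  ⇒  ω_arm = 29/47
ω_out/ω_in = 29/47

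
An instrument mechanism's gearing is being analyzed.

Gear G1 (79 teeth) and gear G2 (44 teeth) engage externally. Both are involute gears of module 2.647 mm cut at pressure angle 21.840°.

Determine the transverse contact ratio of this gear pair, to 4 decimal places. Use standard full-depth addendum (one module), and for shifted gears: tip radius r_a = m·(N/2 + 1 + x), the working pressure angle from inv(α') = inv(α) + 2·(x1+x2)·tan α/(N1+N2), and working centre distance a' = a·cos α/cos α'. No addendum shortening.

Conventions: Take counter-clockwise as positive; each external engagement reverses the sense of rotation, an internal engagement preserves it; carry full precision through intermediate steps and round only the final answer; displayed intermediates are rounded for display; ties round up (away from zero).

class = single-mesh tooth geometry [involute pair 79T × 44T, m = 2.647]
base radii: r_b1 = 97.052097, r_b2 = 54.054333
tip radii: r_a1 = 107.203500, r_a2 = 60.881000
no profile shift: α' = α, a' = a
action lengths: √(r_a1²−r_b1²) = 45.535490, √(r_a2²−r_b2²) = 28.011164
base pitch p_b = π·m·cos α = 7.718941
CR = (45.535490 + 28.011164 − 162.790500·sin 21.84000°)/7.718941 = 1.682354
contact ratio ≈ 1.6824

1.6824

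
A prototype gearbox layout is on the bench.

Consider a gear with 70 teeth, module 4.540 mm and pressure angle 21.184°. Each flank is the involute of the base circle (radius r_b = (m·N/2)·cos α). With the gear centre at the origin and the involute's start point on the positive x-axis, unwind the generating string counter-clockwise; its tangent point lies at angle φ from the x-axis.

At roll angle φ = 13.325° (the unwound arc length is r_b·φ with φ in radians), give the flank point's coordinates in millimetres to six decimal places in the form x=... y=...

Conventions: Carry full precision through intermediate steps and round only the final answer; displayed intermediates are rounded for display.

x=152.115070 y=0.617873

single-mesh involute tooth geometry (70T wheel at module 4.540)
pitch radius r_p = m·N/2 = 4.540·70/2 = 158.900000
base radius r_b = r_p·cos α = 158.900000·cos 21.184° = 148.162293
roll angle φ = 13.325° = 0.23256512 rad
x = r_b·(cos φ + φ·sin φ) = 152.115070
y = r_b·(sin φ − φ·cos φ) = 0.617873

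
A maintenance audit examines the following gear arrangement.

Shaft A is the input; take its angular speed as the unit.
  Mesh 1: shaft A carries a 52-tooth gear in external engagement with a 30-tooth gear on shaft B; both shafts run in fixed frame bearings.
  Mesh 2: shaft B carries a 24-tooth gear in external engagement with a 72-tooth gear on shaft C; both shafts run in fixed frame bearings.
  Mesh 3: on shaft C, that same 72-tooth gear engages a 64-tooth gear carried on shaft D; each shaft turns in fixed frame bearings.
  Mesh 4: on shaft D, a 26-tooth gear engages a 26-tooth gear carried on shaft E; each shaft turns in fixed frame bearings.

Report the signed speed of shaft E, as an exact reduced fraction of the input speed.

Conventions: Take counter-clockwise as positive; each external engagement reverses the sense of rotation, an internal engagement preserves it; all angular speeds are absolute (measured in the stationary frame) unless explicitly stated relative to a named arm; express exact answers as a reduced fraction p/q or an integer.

13/20

4-mesh fixed-axis compound train (all bearings frame-fixed)
mesh 1 [52T→30T]: |ω|/ω_in = 1×52/30 = 26/15, sense flips to −
mesh 2 [24T→72T]: |ω|/ω_in = (26/15)×24/72 = 26/45, sense flips to +
mesh 3 [72T→64T]: |ω|/ω_in = (26/45)×72/64 = 13/20, sense flips to −
mesh 4 [26T→26T]: |ω|/ω_in = (13/20)×26/26 = 13/20, sense flips to +
signed output speed (× input speed) = 13/20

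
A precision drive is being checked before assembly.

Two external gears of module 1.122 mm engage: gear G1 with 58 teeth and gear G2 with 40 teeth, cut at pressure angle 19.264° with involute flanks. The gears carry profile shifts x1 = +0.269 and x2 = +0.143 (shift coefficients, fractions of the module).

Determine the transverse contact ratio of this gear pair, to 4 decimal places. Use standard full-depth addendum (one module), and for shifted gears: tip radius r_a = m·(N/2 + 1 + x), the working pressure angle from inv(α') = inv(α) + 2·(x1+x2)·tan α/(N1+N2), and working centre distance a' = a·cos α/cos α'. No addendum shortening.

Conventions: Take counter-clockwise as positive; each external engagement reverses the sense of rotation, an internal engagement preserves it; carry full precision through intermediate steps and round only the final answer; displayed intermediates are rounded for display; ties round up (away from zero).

class = single-mesh tooth geometry [involute pair 58T × 40T, m = 1.122]
base radii: r_b1 = 30.716146, r_b2 = 21.183549
tip radii: r_a1 = 33.961818, r_a2 = 23.722446
inv(α') = inv(19.264°) + 2·(+0.269+0.143)·tan α/(58+40) = 0.01620814  ⇒  α' = 20.54741°
a' = a·cos α / cos α' = 54.9780·cos 19.264°/cos 20.54741° = 55.425767
action lengths: √(r_a1²−r_b1²) = 14.488735, √(r_a2²−r_b2²) = 10.677625
base pitch p_b = π·m·cos α = 3.327504
CR = (14.488735 + 10.677625 − 55.425767·sin 20.54741°)/3.327504 = 1.716872
contact ratio ≈ 1.7169

1.7169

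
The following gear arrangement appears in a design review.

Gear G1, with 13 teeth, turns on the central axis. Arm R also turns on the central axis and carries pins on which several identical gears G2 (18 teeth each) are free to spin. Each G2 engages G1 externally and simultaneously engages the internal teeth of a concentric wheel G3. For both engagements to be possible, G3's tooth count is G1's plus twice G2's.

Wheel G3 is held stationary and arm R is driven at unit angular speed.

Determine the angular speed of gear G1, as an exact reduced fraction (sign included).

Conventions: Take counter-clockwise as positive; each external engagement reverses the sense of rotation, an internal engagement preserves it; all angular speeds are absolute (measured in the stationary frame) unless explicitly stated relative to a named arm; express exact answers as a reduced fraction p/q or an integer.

62/13

class = planetary set [G3 = 13+2·18 = 49; Willis about the carrier]
ring teeth: 13 + 2·18 = 49
13(ω_sun−ω_arm) = −49(ω_ring−ω_arm),  ω_ring = 0, ω_arm = 1
ω_sun = 1 − (49/13)(0−1) = 62/13
exact speed ratio = 62/13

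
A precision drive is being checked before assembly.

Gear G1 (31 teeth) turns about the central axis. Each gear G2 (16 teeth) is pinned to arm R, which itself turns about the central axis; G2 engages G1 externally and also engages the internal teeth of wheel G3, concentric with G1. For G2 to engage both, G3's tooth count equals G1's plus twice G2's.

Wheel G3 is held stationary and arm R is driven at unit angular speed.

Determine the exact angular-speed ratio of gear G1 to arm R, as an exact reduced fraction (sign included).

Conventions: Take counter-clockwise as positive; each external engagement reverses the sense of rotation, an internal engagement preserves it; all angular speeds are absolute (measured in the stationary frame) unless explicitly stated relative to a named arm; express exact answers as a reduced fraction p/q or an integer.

recognized (axles ride arm R): planetary set, 31/16/63 teeth
ring teeth: 31 + 2·16 = 63
31(ω_sun−ω_arm) = −63(ω_ring−ω_arm),  ω_ring = 0, ω_arm = 1
ω_sun = 1 − (63/31)(0−1) = 94/31
ω_out/ω_in = 94/31

94/31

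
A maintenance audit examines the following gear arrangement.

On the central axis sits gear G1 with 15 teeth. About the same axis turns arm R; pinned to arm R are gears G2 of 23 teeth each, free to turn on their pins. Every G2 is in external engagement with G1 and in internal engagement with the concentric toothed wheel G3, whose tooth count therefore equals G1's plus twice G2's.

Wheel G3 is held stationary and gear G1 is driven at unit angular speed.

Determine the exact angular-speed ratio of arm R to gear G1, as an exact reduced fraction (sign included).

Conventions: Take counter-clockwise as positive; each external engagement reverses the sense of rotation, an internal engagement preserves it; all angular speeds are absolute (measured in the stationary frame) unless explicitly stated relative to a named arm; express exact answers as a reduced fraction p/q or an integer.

15/76

recognized (axles ride arm R): planetary set, 15/23/61 teeth
ring teeth: 15 + 2·23 = 61
15(ω_sun−ω_arm) = −61(ω_ring−ω_arm),  ω_ring = 0, ω_sun = 1
15(1−ω_arm) = −61(0−ω_arm)  ⇒  76·ω_arm = 15  ⇒  ω_arm = 15/76
ω_out/ω_in = 15/76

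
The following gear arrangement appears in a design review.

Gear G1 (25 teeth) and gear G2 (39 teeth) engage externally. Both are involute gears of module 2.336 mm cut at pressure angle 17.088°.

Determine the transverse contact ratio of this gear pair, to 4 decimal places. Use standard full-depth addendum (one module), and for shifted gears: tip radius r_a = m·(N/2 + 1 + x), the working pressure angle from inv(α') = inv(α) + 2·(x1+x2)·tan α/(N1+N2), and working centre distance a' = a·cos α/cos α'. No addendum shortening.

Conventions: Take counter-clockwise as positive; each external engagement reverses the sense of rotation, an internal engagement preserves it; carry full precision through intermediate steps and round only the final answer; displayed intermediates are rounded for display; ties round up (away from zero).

1.8034

recognized (one external pair, fixed centres): single-mesh tooth geometry, m = 2.336, N1 = 25, N2 = 39
base radii: r_b1 = 27.910954, r_b2 = 43.541088
tip radii: r_a1 = 31.536000, r_a2 = 47.888000
no profile shift: α' = α, a' = a
action lengths: √(r_a1²−r_b1²) = 14.679849, √(r_a2²−r_b2²) = 19.935752
base pitch p_b = π·m·cos α = 7.014788
CR = (14.679849 + 19.935752 − 74.752000·sin 17.08800°)/7.014788 = 1.803399
contact ratio ≈ 1.8034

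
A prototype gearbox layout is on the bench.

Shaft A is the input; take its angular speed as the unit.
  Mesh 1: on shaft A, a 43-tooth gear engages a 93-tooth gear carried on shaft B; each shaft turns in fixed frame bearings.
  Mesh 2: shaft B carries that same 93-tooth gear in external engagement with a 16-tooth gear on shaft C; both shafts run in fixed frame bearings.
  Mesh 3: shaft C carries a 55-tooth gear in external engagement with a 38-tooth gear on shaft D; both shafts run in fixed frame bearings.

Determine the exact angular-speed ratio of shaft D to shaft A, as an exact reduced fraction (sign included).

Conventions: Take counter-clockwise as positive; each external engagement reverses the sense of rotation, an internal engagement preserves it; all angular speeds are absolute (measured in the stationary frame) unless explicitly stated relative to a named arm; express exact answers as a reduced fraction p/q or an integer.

-2365/608

class = fixed-axis compound train [3 meshes; 3 ratios multiply, 3 sense flips]
mesh 1 [43T→93T]: running ratio 43/93, sense −
mesh 2 [93T→16T]: running ratio 43/16, sense +
mesh 3 [55T→38T]: running ratio 2365/608, sense −
ω_out/ω_in = -2365/608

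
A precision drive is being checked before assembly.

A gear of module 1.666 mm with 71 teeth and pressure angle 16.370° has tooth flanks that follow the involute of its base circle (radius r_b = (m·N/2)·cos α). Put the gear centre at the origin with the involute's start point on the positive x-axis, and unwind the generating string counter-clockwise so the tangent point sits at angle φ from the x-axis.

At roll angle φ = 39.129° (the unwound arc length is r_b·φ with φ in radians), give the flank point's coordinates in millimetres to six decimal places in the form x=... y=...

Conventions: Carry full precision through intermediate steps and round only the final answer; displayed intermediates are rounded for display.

topology: single-mesh involute geometry — m = 1.666, N = 71
pitch radius r_p = m·N/2 = 1.666·71/2 = 59.143000
base radius r_b = r_p·cos α = 59.143000·cos 16.370° = 56.745442
roll angle φ = 39.129° = 0.68292988 rad
x = r_b·(cos φ + φ·sin φ) = 68.474875
y = r_b·(sin φ − φ·cos φ) = 5.748387

x=68.474875 y=5.748387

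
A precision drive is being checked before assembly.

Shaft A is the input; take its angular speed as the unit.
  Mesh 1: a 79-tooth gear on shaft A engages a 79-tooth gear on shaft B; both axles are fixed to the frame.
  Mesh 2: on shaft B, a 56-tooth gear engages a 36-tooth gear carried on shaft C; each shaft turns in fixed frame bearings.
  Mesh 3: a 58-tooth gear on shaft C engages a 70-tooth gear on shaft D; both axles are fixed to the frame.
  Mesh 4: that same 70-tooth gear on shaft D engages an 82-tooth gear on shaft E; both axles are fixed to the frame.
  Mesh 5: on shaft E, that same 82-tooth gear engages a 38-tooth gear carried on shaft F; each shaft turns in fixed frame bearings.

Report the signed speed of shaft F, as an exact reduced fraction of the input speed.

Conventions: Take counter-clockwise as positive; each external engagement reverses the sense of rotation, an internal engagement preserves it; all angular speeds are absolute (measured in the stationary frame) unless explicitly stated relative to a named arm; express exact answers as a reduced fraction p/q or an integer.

-406/171

5-mesh fixed-axis compound train (all bearings frame-fixed)
mesh 1 [79T→79T]: |ω|/ω_in = 1×79/79 = 1, sense flips to −
mesh 2 [56T→36T]: |ω|/ω_in = 1×56/36 = 14/9, sense flips to +
mesh 3 [58T→70T]: |ω|/ω_in = (14/9)×58/70 = 58/45, sense flips to −
mesh 4 [70T→82T]: |ω|/ω_in = (58/45)×70/82 = 406/369, sense flips to +
mesh 5 [82T→38T]: |ω|/ω_in = (406/369)×82/38 = 406/171, sense flips to −
signed output speed (× input speed) = -406/171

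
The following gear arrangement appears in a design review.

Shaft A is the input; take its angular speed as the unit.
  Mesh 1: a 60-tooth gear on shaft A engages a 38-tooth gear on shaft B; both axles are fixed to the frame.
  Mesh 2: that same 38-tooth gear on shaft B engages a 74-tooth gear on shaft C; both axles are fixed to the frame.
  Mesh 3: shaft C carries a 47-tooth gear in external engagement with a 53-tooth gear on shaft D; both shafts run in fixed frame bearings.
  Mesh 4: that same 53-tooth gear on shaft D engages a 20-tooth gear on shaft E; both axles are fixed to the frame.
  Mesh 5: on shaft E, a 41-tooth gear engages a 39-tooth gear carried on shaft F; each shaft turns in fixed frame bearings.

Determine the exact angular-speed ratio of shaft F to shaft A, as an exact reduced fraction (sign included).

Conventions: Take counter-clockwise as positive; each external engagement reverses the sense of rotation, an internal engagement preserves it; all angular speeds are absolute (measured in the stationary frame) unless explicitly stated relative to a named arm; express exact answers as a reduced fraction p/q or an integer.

class = fixed-axis compound train [5 meshes; 5 ratios multiply, 5 sense flips]
mesh 1 [60T→38T]: running ratio 30/19, sense −
mesh 2 [38T→74T]: running ratio 30/37, sense +
mesh 3 [47T→53T]: running ratio 1410/1961, sense −
mesh 4 [53T→20T]: running ratio 141/74, sense +
mesh 5 [41T→39T]: running ratio 1927/962, sense −
ω_out/ω_in = -1927/962

-1927/962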